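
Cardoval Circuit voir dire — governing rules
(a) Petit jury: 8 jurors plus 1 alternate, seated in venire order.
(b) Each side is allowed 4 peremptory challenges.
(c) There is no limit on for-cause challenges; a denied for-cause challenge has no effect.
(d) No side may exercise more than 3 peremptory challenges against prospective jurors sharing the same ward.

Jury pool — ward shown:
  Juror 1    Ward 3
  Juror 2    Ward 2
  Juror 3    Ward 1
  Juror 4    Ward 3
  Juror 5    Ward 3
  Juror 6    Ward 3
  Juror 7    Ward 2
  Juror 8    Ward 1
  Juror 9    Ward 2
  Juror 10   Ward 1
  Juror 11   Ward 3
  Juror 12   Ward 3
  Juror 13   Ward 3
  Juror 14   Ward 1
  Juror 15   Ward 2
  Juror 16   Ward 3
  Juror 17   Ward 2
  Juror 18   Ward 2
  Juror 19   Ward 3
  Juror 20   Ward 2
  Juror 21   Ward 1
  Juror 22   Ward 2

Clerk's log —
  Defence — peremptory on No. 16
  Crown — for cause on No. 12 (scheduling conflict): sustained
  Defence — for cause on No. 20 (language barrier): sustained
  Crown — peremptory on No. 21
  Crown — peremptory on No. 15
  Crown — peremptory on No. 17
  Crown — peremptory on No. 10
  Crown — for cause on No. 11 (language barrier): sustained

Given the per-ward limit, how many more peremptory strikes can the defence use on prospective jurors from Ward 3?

2

Defence peremptories so far: #16 — 1 of 4 used, 3 left overall.
Against Ward 3: #16 — 1 used; per-ward cap 3 leaves 2.
Binding limit: min(3, 2) = 2.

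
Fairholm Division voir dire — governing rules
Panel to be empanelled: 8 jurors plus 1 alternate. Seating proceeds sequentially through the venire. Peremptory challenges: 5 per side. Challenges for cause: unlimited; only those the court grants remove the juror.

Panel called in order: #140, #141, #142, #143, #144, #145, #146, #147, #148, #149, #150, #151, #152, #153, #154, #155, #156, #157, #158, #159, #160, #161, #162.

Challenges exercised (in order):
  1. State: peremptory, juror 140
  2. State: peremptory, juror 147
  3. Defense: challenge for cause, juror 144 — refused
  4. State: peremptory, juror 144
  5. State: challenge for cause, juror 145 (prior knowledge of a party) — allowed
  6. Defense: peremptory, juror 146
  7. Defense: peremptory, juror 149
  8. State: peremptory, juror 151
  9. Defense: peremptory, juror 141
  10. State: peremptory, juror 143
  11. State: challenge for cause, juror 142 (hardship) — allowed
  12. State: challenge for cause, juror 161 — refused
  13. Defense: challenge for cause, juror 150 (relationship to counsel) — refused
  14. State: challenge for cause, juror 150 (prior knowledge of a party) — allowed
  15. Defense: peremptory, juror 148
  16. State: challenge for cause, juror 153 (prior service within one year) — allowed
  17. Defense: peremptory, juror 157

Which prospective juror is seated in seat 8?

Removed: #140, #141, #142, #143, #144, #145, #146, #147, #148, #149, #150, #151, #153, #157. (#161 stays — for-cause denied.)
Seating in order: seats 1–8 → #152, #154, #155, #156, #158, #159, #160, #161; alternates → #162.
So seat 8 is #161.

161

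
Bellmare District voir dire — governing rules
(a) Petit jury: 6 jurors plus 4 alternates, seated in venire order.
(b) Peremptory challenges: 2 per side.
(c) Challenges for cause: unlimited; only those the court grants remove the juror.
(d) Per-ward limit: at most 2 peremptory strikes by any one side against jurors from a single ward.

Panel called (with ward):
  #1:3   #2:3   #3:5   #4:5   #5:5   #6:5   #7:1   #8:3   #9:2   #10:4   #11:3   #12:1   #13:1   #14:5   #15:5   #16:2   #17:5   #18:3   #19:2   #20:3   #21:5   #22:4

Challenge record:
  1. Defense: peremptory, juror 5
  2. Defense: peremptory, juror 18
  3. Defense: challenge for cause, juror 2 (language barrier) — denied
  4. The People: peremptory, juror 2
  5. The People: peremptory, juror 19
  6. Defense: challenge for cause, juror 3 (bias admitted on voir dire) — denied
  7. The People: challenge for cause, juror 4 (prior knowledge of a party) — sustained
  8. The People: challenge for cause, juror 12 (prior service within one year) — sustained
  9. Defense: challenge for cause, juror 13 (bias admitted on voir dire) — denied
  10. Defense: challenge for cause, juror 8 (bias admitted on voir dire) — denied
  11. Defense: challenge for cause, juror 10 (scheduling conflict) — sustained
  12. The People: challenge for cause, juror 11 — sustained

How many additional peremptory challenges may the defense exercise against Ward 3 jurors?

Defense peremptories so far: #5, #18 — 2 of 2 used, 0 left overall.
Against Ward 3: #18 — 1 used; per-ward cap 2 leaves 1.
Binding limit: min(0, 1) = 0.

0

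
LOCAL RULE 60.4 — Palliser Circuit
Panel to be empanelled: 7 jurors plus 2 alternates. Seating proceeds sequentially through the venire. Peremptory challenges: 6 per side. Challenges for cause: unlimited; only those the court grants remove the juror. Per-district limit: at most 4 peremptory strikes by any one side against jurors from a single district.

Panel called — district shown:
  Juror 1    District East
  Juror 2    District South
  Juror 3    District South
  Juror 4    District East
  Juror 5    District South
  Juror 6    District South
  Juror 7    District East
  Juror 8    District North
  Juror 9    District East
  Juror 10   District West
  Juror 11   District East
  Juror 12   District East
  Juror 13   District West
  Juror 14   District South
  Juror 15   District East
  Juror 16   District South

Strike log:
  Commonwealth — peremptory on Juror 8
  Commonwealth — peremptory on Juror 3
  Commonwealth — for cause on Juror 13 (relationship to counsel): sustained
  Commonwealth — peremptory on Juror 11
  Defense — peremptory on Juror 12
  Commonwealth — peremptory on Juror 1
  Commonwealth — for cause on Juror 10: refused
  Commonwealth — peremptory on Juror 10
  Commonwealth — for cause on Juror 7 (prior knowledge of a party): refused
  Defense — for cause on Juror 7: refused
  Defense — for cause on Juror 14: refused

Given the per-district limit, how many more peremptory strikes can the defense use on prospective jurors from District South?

Defense peremptories so far: #12 — 1 of 6 used, 5 left overall.
Against District South: none yet — per-district cap 4 leaves 4.
Binding limit: min(5, 4) = 4.

4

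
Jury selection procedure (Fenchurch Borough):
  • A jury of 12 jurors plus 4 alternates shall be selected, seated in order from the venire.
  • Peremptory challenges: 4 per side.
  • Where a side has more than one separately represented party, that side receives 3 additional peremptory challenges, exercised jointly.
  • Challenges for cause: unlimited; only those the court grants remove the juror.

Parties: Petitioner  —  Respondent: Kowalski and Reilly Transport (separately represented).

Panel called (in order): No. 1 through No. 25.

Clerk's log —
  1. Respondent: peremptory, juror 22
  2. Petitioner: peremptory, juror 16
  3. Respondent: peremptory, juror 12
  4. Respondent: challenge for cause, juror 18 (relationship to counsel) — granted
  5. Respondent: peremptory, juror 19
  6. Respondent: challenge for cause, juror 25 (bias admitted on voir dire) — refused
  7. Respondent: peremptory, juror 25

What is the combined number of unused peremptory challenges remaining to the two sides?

Petitioner allotment: 4. Respondent allotment: 4 base + 3 multi-party = 7.
Petitioner peremptories used: #16 — 1.
Respondent peremptories used: #22, #12, #19, #25 — 4 (for-cause on #18, #25 don't count).
Remaining: (4 − 1) + (7 − 4) = 6.

6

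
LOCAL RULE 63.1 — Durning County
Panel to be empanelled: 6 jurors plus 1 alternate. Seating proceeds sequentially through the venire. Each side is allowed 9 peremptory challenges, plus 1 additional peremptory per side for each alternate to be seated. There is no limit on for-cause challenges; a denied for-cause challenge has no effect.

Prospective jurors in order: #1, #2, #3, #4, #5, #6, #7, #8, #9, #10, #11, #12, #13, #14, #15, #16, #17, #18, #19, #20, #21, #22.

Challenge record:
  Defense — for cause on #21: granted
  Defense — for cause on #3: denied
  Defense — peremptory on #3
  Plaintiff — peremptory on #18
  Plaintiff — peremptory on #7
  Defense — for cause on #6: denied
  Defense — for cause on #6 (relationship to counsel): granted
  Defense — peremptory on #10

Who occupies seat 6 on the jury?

9

Removed: #3, #6, #7, #10, #18, #21.
Seating in order: seats 1–6 → #1, #2, #4, #5, #8, #9; alternates → #11.
So seat 6 is #9.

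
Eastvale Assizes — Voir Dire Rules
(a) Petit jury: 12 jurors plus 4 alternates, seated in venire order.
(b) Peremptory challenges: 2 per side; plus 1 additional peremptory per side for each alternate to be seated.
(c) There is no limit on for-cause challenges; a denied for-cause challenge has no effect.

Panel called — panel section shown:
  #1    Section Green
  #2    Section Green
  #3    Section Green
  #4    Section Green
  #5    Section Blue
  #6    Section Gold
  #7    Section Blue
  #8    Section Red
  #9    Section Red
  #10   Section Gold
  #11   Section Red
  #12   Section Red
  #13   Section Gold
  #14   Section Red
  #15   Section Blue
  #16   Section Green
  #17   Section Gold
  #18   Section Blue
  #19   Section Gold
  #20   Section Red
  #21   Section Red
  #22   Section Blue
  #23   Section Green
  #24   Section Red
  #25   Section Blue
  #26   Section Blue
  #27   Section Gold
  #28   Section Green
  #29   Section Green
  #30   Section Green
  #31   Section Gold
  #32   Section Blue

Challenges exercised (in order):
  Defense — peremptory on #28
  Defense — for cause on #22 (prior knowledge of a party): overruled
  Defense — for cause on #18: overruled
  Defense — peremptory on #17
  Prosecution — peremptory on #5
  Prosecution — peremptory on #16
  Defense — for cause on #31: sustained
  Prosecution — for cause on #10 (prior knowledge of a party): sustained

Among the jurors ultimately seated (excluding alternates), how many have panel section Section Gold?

Removed: #5, #10, #16, #17, #28, #31.
Seated jurors 1–12: #1, #2, #3, #4, #6, #7, #8, #9, #11, #12, #13, #14 (alternates #15, #18, #19, #20 not counted).
Of those, in Section Gold: #6, #13 → 2.

2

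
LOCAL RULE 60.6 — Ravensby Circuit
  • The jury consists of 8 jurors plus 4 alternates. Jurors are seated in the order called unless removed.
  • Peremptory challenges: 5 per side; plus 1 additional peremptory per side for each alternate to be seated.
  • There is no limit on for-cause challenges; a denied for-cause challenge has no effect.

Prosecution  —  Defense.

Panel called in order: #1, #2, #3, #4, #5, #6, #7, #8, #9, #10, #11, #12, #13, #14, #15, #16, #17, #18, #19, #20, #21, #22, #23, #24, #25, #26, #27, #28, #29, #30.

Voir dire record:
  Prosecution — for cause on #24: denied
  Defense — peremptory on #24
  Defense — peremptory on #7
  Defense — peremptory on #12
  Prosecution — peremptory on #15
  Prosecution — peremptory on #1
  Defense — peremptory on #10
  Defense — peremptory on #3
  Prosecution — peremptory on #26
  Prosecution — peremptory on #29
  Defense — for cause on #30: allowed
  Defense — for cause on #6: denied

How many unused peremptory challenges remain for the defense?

Defense allotment: 5 base + 1 × 4 alternates = 9.
Defense peremptories used: #24, #7, #12, #10, #3 — 5 (for-cause on #30, #6 don't count).
Remaining: 9 − 5 = 4.

4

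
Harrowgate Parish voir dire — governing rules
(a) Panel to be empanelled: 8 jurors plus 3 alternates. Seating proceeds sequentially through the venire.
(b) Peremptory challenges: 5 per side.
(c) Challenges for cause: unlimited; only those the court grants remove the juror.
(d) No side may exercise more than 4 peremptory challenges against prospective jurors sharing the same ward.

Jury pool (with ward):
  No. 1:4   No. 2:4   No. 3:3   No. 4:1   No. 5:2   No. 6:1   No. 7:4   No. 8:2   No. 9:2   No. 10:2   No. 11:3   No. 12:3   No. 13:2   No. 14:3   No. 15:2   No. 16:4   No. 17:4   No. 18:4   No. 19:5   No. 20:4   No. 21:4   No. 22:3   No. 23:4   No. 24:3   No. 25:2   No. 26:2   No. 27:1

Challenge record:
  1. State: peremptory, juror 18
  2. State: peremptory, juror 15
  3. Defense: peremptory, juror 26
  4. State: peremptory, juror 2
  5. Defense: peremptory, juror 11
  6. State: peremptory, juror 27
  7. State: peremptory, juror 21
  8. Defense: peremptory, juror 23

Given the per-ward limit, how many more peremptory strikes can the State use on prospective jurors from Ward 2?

State peremptories so far: #18, #15, #2, #27, #21 — 5 of 5 used, 0 left overall.
Against Ward 2: #15 — 1 used; per-ward cap 4 leaves 3.
Binding limit: min(0, 3) = 0.

0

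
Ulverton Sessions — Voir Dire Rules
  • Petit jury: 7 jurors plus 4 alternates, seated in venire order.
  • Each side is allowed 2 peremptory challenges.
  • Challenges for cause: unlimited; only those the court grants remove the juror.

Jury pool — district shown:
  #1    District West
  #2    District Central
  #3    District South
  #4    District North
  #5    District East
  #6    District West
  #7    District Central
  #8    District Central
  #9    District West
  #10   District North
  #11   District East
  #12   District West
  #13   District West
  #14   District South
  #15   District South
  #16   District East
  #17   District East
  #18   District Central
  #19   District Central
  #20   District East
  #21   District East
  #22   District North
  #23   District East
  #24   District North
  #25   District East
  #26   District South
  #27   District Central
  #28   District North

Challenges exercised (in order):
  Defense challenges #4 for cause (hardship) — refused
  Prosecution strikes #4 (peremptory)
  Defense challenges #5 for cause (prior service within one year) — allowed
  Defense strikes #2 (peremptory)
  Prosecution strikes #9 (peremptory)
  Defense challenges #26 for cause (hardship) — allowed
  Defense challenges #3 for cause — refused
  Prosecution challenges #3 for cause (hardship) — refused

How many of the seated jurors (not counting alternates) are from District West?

2

Removed: #2, #4, #5, #9, #26.
Seated jurors 1–7: #1, #3, #6, #7, #8, #10, #11 (alternates #12, #13, #14, #15 not counted).
Of those, in District West: #1, #6 → 2.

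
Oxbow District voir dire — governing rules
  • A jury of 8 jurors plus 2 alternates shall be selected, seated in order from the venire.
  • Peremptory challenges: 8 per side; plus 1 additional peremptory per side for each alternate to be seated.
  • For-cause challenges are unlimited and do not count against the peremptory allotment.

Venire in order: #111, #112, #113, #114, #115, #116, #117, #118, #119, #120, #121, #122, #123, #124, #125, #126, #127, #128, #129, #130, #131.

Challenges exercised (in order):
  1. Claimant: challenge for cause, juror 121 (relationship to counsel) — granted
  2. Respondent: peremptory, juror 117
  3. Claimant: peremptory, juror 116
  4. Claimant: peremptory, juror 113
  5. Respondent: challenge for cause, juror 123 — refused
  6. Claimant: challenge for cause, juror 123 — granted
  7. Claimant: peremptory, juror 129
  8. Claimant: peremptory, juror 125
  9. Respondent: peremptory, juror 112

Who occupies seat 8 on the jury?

Removed: #112, #113, #116, #117, #121, #123, #125, #129.
Seating in order: seats 1–8 → #111, #114, #115, #118, #119, #120, #122, #124; alternates → #126, #127.
So seat 8 is #124.

124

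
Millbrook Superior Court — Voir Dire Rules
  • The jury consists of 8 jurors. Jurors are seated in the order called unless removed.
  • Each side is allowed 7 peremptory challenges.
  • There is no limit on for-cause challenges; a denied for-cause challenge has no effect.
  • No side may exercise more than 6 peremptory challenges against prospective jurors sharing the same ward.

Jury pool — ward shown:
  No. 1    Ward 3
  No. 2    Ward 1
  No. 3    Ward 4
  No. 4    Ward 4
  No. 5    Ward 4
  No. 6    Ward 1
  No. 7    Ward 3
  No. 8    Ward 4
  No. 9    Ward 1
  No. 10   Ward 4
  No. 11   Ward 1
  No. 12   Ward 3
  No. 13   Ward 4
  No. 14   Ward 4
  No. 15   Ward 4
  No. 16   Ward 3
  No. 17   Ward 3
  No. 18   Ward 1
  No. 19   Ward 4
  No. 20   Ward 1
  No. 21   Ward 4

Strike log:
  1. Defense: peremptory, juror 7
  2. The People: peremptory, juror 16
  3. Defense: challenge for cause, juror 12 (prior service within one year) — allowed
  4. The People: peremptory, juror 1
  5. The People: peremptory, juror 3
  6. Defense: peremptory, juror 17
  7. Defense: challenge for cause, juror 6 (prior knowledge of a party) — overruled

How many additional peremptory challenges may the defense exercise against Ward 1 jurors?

5

Defense peremptories so far: #7, #17 — 2 of 7 used, 5 left overall.
Against Ward 1: none yet — per-ward cap 6 leaves 6.
Binding limit: min(5, 6) = 5.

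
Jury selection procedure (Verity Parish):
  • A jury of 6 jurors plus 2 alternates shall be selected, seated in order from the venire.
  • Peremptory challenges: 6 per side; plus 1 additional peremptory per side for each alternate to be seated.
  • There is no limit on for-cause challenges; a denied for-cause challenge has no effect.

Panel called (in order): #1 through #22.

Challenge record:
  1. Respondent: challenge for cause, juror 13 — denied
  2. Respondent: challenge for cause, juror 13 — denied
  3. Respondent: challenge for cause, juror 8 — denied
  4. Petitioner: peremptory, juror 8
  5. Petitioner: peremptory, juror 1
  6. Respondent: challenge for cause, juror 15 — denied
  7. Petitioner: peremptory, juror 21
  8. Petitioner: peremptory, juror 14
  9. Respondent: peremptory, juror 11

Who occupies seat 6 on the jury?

7

Removed: #1, #8, #11, #14, #21. (#13, #15 stay — for-cause denied.)
Filling seats in venire order through position 6: #2, #3, #4, #5, #6, #7.
So seat 6 is #7.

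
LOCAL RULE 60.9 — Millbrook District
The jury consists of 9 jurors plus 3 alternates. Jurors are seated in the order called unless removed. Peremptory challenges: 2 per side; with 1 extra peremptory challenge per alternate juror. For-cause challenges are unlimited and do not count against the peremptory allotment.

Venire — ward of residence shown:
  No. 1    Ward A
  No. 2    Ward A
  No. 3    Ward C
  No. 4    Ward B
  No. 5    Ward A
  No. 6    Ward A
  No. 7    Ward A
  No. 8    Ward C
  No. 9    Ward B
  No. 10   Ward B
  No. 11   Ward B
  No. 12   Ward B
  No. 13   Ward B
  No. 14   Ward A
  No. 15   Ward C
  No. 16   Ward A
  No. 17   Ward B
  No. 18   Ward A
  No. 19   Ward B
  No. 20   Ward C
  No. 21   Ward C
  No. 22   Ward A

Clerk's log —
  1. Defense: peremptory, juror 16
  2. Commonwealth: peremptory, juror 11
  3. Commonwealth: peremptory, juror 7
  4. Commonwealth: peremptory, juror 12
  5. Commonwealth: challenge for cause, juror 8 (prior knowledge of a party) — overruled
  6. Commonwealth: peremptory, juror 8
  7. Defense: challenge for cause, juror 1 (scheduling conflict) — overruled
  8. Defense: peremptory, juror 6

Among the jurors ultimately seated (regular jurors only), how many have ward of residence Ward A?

4

Removed: #6, #7, #8, #11, #12, #16.
Seated jurors 1–9: #1, #2, #3, #4, #5, #9, #10, #13, #14 (alternates #15, #17, #18 not counted).
Of those, in Ward A: #1, #2, #5, #14 → 4.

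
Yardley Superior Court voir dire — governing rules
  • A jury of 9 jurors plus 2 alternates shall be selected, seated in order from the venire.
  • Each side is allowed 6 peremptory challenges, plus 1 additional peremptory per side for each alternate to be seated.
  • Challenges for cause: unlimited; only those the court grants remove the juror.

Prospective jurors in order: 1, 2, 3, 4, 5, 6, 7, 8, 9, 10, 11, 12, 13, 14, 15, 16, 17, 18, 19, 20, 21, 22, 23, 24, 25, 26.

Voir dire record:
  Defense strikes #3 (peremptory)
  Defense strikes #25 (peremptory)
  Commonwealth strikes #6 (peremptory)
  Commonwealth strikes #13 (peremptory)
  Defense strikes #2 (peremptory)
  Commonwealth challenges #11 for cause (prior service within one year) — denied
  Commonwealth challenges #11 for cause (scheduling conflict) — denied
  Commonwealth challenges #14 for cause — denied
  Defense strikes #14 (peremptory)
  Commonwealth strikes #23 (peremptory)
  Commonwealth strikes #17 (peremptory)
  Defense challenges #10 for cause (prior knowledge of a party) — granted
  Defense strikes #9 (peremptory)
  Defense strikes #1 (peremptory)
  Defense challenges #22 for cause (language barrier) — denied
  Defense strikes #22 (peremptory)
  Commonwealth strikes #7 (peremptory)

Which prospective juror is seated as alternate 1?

20

Removed: #1, #2, #3, #6, #7, #9, #10, #13, #14, #17, #22, #23, #25. (#11 stays — for-cause denied.)
Seating in order: seats 1–9 → #4, #5, #8, #11, #12, #15, #16, #18, #19; alternates → #20, #21.
So alternate 1 is #20.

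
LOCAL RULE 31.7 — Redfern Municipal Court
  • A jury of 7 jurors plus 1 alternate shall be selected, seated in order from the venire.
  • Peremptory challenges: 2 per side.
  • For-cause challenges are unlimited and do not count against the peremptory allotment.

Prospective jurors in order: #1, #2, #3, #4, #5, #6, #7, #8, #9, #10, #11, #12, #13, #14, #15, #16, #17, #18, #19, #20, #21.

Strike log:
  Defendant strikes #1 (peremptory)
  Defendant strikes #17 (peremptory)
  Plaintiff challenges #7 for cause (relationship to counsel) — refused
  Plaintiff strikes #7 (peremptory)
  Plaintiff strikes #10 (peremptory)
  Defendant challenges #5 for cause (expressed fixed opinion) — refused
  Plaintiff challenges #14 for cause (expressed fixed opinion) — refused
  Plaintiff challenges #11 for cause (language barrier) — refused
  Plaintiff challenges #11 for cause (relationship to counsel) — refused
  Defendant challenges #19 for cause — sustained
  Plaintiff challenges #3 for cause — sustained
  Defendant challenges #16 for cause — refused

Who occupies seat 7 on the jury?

Removed: #1, #3, #7, #10, #17, #19. (#5, #11, #14, #16 stay — for-cause denied.)
Filling seats in venire order through position 7: #2, #4, #5, #6, #8, #9, #11.
So seat 7 is #11.

11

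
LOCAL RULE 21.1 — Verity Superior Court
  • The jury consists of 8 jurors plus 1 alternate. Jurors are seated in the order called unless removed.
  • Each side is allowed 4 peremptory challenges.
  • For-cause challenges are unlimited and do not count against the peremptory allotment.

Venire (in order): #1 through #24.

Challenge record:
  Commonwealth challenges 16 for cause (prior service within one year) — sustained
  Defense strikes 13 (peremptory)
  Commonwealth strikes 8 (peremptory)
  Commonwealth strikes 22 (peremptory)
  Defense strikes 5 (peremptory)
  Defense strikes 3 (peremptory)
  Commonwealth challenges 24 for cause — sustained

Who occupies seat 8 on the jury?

11

Removed: #3, #5, #8, #13, #16, #22, #24.
Filling seats in venire order through position 8: #1, #2, #4, #6, #7, #9, #10, #11.
So seat 8 is #11.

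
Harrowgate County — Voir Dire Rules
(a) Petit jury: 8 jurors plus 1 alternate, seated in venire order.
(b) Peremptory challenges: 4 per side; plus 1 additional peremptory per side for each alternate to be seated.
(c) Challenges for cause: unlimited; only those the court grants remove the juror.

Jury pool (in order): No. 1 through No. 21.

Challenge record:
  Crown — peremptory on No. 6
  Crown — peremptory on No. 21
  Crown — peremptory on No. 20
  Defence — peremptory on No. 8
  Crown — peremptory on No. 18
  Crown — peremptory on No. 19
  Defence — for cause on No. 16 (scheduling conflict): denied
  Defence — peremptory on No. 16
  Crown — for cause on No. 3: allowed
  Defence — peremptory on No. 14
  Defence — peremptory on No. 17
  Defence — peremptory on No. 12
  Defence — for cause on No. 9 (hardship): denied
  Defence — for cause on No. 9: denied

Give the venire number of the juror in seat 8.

11

Removed: #3, #6, #8, #12, #14, #16, #17, #18, #19, #20, #21. (#9 stays — for-cause denied.)
Filling seats in venire order through position 8: #1, #2, #4, #5, #7, #9, #10, #11.
So seat 8 is #11.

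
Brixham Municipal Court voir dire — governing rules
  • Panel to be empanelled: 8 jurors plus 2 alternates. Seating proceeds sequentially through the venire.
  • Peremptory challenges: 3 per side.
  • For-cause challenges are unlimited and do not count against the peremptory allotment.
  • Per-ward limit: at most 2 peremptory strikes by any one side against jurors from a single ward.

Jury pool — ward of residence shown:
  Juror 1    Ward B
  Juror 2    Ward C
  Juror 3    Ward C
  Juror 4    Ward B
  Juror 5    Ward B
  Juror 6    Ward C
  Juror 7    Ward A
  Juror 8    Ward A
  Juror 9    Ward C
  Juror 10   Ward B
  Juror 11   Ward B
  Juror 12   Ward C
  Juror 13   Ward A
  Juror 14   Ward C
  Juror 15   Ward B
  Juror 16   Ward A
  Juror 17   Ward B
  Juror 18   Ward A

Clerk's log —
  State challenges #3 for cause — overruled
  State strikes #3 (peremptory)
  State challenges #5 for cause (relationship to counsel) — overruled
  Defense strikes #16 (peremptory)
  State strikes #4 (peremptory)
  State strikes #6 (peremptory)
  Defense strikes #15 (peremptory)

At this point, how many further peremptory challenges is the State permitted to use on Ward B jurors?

0

State peremptories so far: #3, #4, #6 — 3 of 3 used, 0 left overall.
Against Ward B: #4 — 1 used; per-ward cap 2 leaves 1.
Binding limit: min(0, 1) = 0.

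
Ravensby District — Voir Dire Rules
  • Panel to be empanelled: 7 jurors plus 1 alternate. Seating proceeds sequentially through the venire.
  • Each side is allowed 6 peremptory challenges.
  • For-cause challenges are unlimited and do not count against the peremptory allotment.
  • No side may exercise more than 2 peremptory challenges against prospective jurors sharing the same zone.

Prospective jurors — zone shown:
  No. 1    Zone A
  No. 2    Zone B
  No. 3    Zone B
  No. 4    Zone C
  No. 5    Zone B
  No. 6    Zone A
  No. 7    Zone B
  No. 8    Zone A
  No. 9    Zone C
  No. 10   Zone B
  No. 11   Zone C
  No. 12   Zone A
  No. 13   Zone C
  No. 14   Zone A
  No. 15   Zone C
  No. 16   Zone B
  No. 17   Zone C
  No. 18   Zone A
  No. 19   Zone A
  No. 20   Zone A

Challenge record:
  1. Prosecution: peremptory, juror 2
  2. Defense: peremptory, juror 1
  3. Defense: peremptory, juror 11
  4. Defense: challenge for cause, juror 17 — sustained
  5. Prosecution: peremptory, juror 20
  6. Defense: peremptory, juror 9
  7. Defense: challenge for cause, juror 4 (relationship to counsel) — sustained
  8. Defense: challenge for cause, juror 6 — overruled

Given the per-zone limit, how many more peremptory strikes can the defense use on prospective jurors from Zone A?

1

Defense peremptories so far: #1, #11, #9 — 3 of 6 used, 3 left overall.
Against Zone A: #1 — 1 used; per-zone cap 2 leaves 1.
Binding limit: min(3, 1) = 1.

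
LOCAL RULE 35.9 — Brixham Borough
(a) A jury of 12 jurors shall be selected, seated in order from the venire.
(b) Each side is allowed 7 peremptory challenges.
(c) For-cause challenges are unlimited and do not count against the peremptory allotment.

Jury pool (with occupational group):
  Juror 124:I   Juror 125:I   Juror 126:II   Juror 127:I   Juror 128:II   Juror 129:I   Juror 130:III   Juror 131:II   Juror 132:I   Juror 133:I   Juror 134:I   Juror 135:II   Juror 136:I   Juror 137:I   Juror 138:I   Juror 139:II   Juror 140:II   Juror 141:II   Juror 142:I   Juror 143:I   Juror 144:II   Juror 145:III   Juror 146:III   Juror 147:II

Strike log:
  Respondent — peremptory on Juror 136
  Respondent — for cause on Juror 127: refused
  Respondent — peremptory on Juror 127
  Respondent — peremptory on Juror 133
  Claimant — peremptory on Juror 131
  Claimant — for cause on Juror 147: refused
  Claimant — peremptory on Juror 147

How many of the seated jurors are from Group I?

7

Removed: #127, #131, #133, #136, #147.
Seated jurors 1–12: #124, #125, #126, #128, #129, #130, #132, #134, #135, #137, #138, #139.
Of those, in Group I: #124, #125, #129, #132, #134, #137, #138 → 7.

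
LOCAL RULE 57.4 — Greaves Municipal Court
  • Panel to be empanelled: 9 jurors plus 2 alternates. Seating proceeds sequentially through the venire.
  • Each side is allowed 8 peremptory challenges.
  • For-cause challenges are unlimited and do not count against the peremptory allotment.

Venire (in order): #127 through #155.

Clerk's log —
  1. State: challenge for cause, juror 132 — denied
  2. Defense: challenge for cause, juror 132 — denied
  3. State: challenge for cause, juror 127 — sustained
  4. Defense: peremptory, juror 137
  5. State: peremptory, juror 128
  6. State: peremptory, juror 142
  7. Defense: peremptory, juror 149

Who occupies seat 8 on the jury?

Removed: #127, #128, #137, #142, #149. (#132 stays — for-cause denied.)
Seating in order: seats 1–9 → #129, #130, #131, #132, #133, #134, #135, #136, #138; alternates → #139, #140.
So seat 8 is #136.

136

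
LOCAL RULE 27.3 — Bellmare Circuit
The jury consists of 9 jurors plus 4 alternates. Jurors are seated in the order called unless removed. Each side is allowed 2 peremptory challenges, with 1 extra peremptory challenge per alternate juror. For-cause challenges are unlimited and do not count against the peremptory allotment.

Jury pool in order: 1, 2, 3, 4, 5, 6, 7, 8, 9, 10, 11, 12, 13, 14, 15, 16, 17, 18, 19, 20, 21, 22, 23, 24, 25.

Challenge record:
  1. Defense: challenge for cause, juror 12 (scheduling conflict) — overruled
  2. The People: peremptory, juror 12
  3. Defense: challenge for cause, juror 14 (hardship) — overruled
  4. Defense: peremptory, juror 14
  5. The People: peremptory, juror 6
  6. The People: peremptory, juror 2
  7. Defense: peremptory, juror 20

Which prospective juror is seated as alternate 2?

Removed: #2, #6, #12, #14, #20.
Seating in order: seats 1–9 → #1, #3, #4, #5, #7, #8, #9, #10, #11; alternates → #13, #15, #16, #17.
So alternate 2 is #15.

15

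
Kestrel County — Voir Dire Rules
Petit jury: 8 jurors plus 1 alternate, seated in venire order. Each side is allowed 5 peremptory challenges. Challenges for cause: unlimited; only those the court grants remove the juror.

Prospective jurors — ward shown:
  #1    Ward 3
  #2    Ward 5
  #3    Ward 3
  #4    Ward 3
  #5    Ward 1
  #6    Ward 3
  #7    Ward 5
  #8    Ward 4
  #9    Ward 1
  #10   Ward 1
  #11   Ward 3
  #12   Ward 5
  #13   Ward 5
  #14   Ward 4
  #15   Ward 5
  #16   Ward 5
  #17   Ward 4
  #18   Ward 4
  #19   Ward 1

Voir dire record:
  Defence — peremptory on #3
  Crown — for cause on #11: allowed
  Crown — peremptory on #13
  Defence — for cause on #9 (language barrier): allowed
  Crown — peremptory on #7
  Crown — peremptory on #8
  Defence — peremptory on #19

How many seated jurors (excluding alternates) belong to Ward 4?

1

Removed: #3, #7, #8, #9, #11, #13, #19.
Seated jurors 1–8: #1, #2, #4, #5, #6, #10, #12, #14 (alternates #15 not counted).
Of those, in Ward 4: #14 → 1.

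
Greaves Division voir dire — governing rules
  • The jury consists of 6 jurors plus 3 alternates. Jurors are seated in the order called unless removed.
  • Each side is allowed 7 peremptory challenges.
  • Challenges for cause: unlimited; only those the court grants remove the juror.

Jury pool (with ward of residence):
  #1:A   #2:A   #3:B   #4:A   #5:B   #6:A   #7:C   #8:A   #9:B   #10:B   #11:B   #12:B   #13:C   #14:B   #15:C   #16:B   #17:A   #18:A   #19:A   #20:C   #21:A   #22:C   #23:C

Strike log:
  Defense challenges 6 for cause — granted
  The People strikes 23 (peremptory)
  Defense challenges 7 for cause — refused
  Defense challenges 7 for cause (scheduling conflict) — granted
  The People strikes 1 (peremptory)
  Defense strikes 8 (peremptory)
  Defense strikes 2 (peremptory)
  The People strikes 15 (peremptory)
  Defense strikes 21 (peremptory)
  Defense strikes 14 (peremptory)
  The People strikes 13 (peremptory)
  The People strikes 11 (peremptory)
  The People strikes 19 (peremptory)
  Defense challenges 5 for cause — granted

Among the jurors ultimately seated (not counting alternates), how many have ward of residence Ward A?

1

Removed: #1, #2, #5, #6, #7, #8, #11, #13, #14, #15, #19, #21, #23.
Seated jurors 1–6: #3, #4, #9, #10, #12, #16 (alternates #17, #18, #20 not counted).
Of those, in Ward A: #4 → 1.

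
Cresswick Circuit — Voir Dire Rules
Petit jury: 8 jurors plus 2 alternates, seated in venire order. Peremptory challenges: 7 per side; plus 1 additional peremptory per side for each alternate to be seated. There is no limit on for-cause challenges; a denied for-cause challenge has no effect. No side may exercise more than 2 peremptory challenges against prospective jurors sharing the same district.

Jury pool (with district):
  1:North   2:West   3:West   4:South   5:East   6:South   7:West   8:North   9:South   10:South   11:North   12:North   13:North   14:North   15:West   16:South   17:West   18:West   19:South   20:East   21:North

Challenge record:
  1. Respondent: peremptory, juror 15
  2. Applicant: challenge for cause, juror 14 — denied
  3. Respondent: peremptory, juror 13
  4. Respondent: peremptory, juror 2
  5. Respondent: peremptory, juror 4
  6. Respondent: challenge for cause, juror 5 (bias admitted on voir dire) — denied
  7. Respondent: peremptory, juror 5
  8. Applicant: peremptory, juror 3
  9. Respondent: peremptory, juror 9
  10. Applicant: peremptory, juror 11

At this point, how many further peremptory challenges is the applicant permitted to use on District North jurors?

1

Applicant peremptories so far: #3, #11 — 2 of 9 used, 7 left overall.
Against District North: #11 — 1 used; per-district cap 2 leaves 1.
Binding limit: min(7, 1) = 1.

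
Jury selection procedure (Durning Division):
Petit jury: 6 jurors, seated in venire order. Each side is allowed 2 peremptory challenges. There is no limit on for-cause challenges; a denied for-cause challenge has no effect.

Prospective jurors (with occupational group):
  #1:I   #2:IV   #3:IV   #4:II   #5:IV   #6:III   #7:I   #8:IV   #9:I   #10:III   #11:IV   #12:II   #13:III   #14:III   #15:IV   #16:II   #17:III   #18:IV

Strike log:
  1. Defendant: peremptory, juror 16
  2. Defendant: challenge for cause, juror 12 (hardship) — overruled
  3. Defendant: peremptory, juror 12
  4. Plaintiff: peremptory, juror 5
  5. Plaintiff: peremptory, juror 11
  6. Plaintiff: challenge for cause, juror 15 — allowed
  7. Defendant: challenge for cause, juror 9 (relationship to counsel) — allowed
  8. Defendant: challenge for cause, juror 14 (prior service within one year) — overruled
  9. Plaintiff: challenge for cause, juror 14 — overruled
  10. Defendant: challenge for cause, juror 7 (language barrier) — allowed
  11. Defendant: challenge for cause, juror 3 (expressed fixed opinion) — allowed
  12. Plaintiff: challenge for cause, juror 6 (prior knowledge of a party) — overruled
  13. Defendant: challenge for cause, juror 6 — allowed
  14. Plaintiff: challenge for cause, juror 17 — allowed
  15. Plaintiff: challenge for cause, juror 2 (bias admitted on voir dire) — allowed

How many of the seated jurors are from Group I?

1

Removed: #2, #3, #5, #6, #7, #9, #11, #12, #15, #16, #17.
Seated jurors 1–6: #1, #4, #8, #10, #13, #14.
Of those, in Group I: #1 → 1.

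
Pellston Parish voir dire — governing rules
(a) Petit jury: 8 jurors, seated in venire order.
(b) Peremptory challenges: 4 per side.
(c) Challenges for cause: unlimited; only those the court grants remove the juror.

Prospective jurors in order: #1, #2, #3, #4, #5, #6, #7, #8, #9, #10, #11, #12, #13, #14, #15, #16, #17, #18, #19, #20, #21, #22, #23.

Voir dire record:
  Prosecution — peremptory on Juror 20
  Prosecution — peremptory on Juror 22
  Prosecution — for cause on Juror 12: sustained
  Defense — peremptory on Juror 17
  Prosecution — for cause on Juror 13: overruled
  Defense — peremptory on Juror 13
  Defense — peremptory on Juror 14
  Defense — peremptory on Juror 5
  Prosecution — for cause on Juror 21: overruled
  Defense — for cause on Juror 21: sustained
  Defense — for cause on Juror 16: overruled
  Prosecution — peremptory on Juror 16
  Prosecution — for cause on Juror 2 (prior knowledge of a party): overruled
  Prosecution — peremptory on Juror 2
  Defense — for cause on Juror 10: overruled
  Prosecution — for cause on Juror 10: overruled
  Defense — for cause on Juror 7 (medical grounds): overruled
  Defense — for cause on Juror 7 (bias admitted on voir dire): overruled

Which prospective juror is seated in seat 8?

10

Removed: #2, #5, #12, #13, #14, #16, #17, #20, #21, #22. (#7, #10 stay — for-cause denied.)
Filling seats in venire order through position 8: #1, #3, #4, #6, #7, #8, #9, #10.
So seat 8 is #10.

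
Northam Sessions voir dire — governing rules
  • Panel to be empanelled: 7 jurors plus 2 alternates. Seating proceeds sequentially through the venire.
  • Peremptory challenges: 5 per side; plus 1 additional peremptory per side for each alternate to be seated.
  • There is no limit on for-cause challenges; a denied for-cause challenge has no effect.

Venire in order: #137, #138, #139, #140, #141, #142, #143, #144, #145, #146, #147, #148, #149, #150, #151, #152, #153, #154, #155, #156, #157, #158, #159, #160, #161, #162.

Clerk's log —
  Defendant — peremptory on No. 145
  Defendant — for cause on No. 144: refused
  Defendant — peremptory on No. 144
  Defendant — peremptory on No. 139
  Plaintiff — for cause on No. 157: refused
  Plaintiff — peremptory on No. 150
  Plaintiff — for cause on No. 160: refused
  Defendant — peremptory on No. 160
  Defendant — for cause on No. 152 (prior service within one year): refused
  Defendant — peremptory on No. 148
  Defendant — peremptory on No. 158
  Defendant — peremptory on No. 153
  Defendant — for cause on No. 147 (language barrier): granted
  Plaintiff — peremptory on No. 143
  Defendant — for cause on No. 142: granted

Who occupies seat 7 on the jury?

Removed: #139, #142, #143, #144, #145, #147, #148, #150, #153, #158, #160. (#152, #157 stay — for-cause denied.)
Filling seats in venire order through position 7: #137, #138, #140, #141, #146, #149, #151.
So seat 7 is #151.

151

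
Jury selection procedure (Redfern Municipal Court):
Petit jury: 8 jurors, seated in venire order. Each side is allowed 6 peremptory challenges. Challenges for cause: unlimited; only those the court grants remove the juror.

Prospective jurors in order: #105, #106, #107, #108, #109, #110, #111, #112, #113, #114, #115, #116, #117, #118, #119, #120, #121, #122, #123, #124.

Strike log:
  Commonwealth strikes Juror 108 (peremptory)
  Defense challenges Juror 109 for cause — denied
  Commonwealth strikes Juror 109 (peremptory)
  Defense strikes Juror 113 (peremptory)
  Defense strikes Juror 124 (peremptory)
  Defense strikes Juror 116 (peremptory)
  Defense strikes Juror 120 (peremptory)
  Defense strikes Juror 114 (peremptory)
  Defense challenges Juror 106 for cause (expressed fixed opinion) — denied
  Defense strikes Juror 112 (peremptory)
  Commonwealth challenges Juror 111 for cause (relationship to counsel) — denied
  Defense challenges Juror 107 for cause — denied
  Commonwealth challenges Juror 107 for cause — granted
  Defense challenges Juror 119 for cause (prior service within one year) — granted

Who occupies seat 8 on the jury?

121

Removed: #107, #108, #109, #112, #113, #114, #116, #119, #120, #124. (#106, #111 stay — for-cause denied.)
Seating in order: seats 1–8 → #105, #106, #110, #111, #115, #117, #118, #121.
So seat 8 is #121.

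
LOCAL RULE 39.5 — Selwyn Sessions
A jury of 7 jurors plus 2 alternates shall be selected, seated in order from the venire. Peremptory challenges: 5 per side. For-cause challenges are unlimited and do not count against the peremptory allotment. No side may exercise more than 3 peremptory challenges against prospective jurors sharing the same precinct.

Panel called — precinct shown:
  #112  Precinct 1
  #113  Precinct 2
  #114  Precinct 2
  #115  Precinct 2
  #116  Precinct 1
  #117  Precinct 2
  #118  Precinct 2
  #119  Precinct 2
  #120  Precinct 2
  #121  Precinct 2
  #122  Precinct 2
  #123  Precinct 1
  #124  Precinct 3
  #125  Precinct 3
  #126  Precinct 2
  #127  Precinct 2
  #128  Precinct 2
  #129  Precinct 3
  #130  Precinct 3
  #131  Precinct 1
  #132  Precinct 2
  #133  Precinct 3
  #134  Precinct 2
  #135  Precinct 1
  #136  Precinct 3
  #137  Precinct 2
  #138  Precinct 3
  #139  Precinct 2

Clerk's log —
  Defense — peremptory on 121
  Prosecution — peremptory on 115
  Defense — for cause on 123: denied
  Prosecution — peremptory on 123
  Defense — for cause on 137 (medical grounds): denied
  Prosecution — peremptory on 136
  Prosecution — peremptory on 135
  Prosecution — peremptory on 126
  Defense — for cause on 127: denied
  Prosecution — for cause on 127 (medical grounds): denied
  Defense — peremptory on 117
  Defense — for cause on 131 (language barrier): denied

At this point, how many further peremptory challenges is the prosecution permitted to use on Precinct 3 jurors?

Prosecution peremptories so far: #115, #123, #136, #135, #126 — 5 of 5 used, 0 left overall.
Against Precinct 3: #136 — 1 used; per-precinct cap 3 leaves 2.
Binding limit: min(0, 2) = 0.

0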